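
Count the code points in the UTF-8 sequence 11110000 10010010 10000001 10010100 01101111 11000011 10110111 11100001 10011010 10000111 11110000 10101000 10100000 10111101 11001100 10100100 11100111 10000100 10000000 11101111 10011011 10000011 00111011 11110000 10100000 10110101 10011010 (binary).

Byte at offset 0: 0xF0 = 11110000 → 4-byte char (#1). Advance 4.
Byte at offset 4: 0x6F = 01101111 → 1-byte char (#2). Advance 1.
Byte at offset 5: 0xC3 = 11000011 → 2-byte char (#3). Advance 2.
Byte at offset 7: 0xE1 = 11100001 → 3-byte char (#4). Advance 3.
Byte at offset 10: 0xF0 = 11110000 → 4-byte char (#5). Advance 4.
Byte at offset 14: 0xCC = 11001100 → 2-byte char (#6). Advance 2.
Byte at offset 16: 0xE7 = 11100111 → 3-byte char (#7). Advance 3.
Byte at offset 19: 0xEF = 11101111 → 3-byte char (#8). Advance 3.
Byte at offset 22: 0x3B = 00111011 → 1-byte char (#9). Advance 1.
Byte at offset 23: 0xF0 = 11110000 → 4-byte char (#10). Advance 4.
Reached end at offset 27 after 10 code points.

10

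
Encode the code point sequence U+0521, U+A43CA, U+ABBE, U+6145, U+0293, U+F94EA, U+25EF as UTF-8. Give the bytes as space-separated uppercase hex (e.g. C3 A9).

U+0521: 2-byte form → D4 A1.
U+A43CA: 4-byte form → F2 A4 8F 8A.
U+ABBE: 3-byte form → EA AE BE.
U+6145: 3-byte form → E6 85 85.
U+0293: 2-byte form → CA 93.
U+F94EA: 4-byte form → F3 B9 93 AA.
U+25EF: 3-byte form → E2 97 AF.
Concatenated (21 bytes): D4 A1 F2 A4 8F 8A EA AE BE E6 85 85 CA 93 F3 B9 93 AA E2 97 AF.

D4 A1 F2 A4 8F 8A EA AE BE E6 85 85 CA 93 F3 B9 93 AA E2 97 AF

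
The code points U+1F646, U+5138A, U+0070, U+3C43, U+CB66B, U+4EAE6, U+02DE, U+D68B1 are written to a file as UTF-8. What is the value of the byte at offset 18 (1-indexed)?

0x8E

1-indexed offset 18 is 0-indexed offset 17.
U+1F646 → 4-byte form F0 9F 99 86 at offsets 0–3.
U+5138A → 4-byte form F1 91 8E 8A at offsets 4–7.
U+0070 → 1-byte form 70 at offsets 8–8.
U+3C43 → 3-byte form E3 B1 83 at offsets 9–11.
U+CB66B → 4-byte form F3 8B 99 AB at offsets 12–15.
U+4EAE6 → 4-byte form F1 8E AB A6 at offsets 16–19.
Offset 17 falls in char 6's range; it's byte 2 of F1 8E AB A6 = 0x8E.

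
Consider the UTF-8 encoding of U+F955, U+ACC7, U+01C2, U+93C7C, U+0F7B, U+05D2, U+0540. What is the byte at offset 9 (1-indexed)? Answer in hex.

0xF2

1-indexed offset 9 is 0-indexed offset 8.
U+F955 → 3-byte form EF A5 95 at offsets 0–2.
U+ACC7 → 3-byte form EA B3 87 at offsets 3–5.
U+01C2 → 2-byte form C7 82 at offsets 6–7.
U+93C7C → 4-byte form F2 93 B1 BC at offsets 8–11.
Offset 8 falls in char 4's range; it's byte 1 of F2 93 B1 BC = 0xF2.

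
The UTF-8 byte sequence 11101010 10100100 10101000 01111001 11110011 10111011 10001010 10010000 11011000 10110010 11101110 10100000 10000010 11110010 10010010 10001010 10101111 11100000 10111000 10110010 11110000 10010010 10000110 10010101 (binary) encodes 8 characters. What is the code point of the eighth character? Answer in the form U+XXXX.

U+12195

Offset 0: leading byte 0xEA = 11101010 → 3-byte char #1 = EA A4 A8.
Offset 3: leading byte 0x79 = 01111001 → 1-byte char #2 = 79.
Offset 4: leading byte 0xF3 = 11110011 → 4-byte char #3 = F3 BB 8A 90.
Offset 8: leading byte 0xD8 = 11011000 → 2-byte char #4 = D8 B2.
Offset 10: leading byte 0xEE = 11101110 → 3-byte char #5 = EE A0 82.
Offset 13: leading byte 0xF2 = 11110010 → 4-byte char #6 = F2 92 8A AF.
Offset 17: leading byte 0xE0 = 11100000 → 3-byte char #7 = E0 B8 B2.
Offset 20: leading byte 0xF0 = 11110000 → 4-byte char #8 = F0 92 86 95.
Leading byte 0xF0 = 11110000 matches 11110xxx → 4-byte sequence.
Byte 1: 0xF0 = 11110000, payload 000 (3 bits).
Byte 2: 0x92 = 10010010 (10xxxxxx ✓), payload 010010.
Byte 3: 0x86 = 10000110 (10xxxxxx ✓), payload 000110.
Byte 4: 0x95 = 10010101 (10xxxxxx ✓), payload 010101.
Concatenate: 000010010000110010101 = 0x12195 (21 bits → U+12195).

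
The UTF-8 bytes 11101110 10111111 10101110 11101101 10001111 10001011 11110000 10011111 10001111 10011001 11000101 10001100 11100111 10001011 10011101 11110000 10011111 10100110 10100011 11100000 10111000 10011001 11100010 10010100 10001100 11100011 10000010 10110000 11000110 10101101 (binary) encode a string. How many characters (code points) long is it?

Byte at offset 0: 0xEE = 11101110 → 3-byte char (#1). Advance 3.
Byte at offset 3: 0xED = 11101101 → 3-byte char (#2). Advance 3.
Byte at offset 6: 0xF0 = 11110000 → 4-byte char (#3). Advance 4.
Byte at offset 10: 0xC5 = 11000101 → 2-byte char (#4). Advance 2.
Byte at offset 12: 0xE7 = 11100111 → 3-byte char (#5). Advance 3.
Byte at offset 15: 0xF0 = 11110000 → 4-byte char (#6). Advance 4.
Byte at offset 19: 0xE0 = 11100000 → 3-byte char (#7). Advance 3.
Byte at offset 22: 0xE2 = 11100010 → 3-byte char (#8). Advance 3.
Byte at offset 25: 0xE3 = 11100011 → 3-byte char (#9). Advance 3.
Byte at offset 28: 0xC6 = 11000110 → 2-byte char (#10). Advance 2.
Reached end at offset 30 after 10 code points.

10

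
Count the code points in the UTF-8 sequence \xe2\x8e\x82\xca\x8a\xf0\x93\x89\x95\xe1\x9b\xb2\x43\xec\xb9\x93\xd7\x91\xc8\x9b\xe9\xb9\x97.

Byte at offset 0: 0xE2 = 11100010 → 3-byte char (#1). Advance 3.
Byte at offset 3: 0xCA = 11001010 → 2-byte char (#2). Advance 2.
Byte at offset 5: 0xF0 = 11110000 → 4-byte char (#3). Advance 4.
Byte at offset 9: 0xE1 = 11100001 → 3-byte char (#4). Advance 3.
Byte at offset 12: 0x43 = 01000011 → 1-byte char (#5). Advance 1.
Byte at offset 13: 0xEC = 11101100 → 3-byte char (#6). Advance 3.
Byte at offset 16: 0xD7 = 11010111 → 2-byte char (#7). Advance 2.
Byte at offset 18: 0xC8 = 11001000 → 2-byte char (#8). Advance 2.
Byte at offset 20: 0xE9 = 11101001 → 3-byte char (#9). Advance 3.
Reached end at offset 23 after 9 code points.

9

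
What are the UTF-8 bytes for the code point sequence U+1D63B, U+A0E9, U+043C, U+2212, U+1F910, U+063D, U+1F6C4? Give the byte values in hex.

F0 9D 98 BB EA 83 A9 D0 BC E2 88 92 F0 9F A4 90 D8 BD F0 9F 9B 84

U+1D63B: 4-byte form → F0 9D 98 BB.
U+A0E9: 3-byte form → EA 83 A9.
U+043C: 2-byte form → D0 BC.
U+2212: 3-byte form → E2 88 92.
U+1F910: 4-byte form → F0 9F A4 90.
U+063D: 2-byte form → D8 BD.
U+1F6C4: 4-byte form → F0 9F 9B 84.
Concatenated (22 bytes): F0 9D 98 BB EA 83 A9 D0 BC E2 88 92 F0 9F A4 90 D8 BD F0 9F 9B 84.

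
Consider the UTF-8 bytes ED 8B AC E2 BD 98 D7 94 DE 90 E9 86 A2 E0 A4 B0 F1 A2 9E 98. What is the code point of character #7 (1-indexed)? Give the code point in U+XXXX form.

Offset 0: leading byte 0xED = 11101101 → 3-byte char #1 = ED 8B AC.
Offset 3: leading byte 0xE2 = 11100010 → 3-byte char #2 = E2 BD 98.
Offset 6: leading byte 0xD7 = 11010111 → 2-byte char #3 = D7 94.
Offset 8: leading byte 0xDE = 11011110 → 2-byte char #4 = DE 90.
Offset 10: leading byte 0xE9 = 11101001 → 3-byte char #5 = E9 86 A2.
Offset 13: leading byte 0xE0 = 11100000 → 3-byte char #6 = E0 A4 B0.
Offset 16: leading byte 0xF1 = 11110001 → 4-byte char #7 = F1 A2 9E 98.
Leading byte 0xF1 = 11110001 matches 11110xxx → 4-byte sequence.
Byte 1: 0xF1 = 11110001, payload 001 (3 bits).
Byte 2: 0xA2 = 10100010 (10xxxxxx ✓), payload 100010.
Byte 3: 0x9E = 10011110 (10xxxxxx ✓), payload 011110.
Byte 4: 0x98 = 10011000 (10xxxxxx ✓), payload 011000.
Concatenate: 001100010011110011000 = 0x62798 (21 bits → U+62798).

U+62798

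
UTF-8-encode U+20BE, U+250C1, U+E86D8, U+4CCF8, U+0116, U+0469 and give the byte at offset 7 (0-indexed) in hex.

0xF3

U+20BE → 3-byte form E2 82 BE at offsets 0–2.
U+250C1 → 4-byte form F0 A5 83 81 at offsets 3–6.
U+E86D8 → 4-byte form F3 A8 9B 98 at offsets 7–10.
Offset 7 falls in char 3's range; it's byte 1 of F3 A8 9B 98 = 0xF3.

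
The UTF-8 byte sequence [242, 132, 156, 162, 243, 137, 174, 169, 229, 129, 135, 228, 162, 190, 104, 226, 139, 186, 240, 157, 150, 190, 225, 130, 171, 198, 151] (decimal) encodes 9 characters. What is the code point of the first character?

U+84722

Offset 0: leading byte 0xF2 = 11110010 → 4-byte char #1 = F2 84 9C A2.
Leading byte 0xF2 = 11110010 matches 11110xxx → 4-byte sequence.
Byte 1: 0xF2 = 11110010, payload 010 (3 bits).
Byte 2: 0x84 = 10000100 (10xxxxxx ✓), payload 000100.
Byte 3: 0x9C = 10011100 (10xxxxxx ✓), payload 011100.
Byte 4: 0xA2 = 10100010 (10xxxxxx ✓), payload 100010.
Concatenate: 010000100011100100010 = 0x84722 (21 bits → U+84722).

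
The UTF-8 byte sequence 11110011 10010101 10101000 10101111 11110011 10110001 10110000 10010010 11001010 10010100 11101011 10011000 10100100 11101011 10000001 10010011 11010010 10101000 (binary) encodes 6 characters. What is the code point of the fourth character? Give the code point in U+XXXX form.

Offset 0: leading byte 0xF3 = 11110011 → 4-byte char #1 = F3 95 A8 AF.
Offset 4: leading byte 0xF3 = 11110011 → 4-byte char #2 = F3 B1 B0 92.
Offset 8: leading byte 0xCA = 11001010 → 2-byte char #3 = CA 94.
Offset 10: leading byte 0xEB = 11101011 → 3-byte char #4 = EB 98 A4.
Leading byte 0xEB = 11101011 matches 1110xxxx → 3-byte sequence.
Byte 1: 0xEB = 11101011, payload 1011 (4 bits).
Byte 2: 0x98 = 10011000 (10xxxxxx ✓), payload 011000.
Byte 3: 0xA4 = 10100100 (10xxxxxx ✓), payload 100100.
Concatenate: 1011011000100100 = 0xB624 (16 bits → U+B624).

U+B624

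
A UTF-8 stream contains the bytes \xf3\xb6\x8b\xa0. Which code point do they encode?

Leading byte 0xF3 = 11110011 matches 11110xxx → 4-byte sequence.
Byte 1: 0xF3 = 11110011, payload 011 (3 bits).
Byte 2: 0xB6 = 10110110 (10xxxxxx ✓), payload 110110.
Byte 3: 0x8B = 10001011 (10xxxxxx ✓), payload 001011.
Byte 4: 0xA0 = 10100000 (10xxxxxx ✓), payload 100000.
Concatenate: 011110110001011100000 = 0xF62E0 (21 bits → U+F62E0).

U+F62E0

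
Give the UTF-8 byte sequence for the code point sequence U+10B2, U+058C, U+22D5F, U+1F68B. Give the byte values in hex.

U+10B2: 3-byte form → E1 82 B2.
U+058C: 2-byte form → D6 8C.
U+22D5F: 4-byte form → F0 A2 B5 9F.
U+1F68B: 4-byte form → F0 9F 9A 8B.
Concatenated (13 bytes): E1 82 B2 D6 8C F0 A2 B5 9F F0 9F 9A 8B.

E1 82 B2 D6 8C F0 A2 B5 9F F0 9F 9A 8B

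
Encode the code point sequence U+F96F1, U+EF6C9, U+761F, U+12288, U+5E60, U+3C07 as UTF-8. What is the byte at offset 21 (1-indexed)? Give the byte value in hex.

0x87

1-indexed offset 21 is 0-indexed offset 20.
U+F96F1 → 4-byte form F3 B9 9B B1 at offsets 0–3.
U+EF6C9 → 4-byte form F3 AF 9B 89 at offsets 4–7.
U+761F → 3-byte form E7 98 9F at offsets 8–10.
U+12288 → 4-byte form F0 92 8A 88 at offsets 11–14.
U+5E60 → 3-byte form E5 B9 A0 at offsets 15–17.
U+3C07 → 3-byte form E3 B0 87 at offsets 18–20.
Offset 20 falls in char 6's range; it's byte 3 of E3 B0 87 = 0x87.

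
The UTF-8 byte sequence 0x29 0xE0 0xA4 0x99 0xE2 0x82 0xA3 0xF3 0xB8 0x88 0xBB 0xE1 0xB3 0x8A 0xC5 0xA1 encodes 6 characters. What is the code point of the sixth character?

Offset 0: leading byte 0x29 = 00101001 → 1-byte char #1 = 29.
Offset 1: leading byte 0xE0 = 11100000 → 3-byte char #2 = E0 A4 99.
Offset 4: leading byte 0xE2 = 11100010 → 3-byte char #3 = E2 82 A3.
Offset 7: leading byte 0xF3 = 11110011 → 4-byte char #4 = F3 B8 88 BB.
Offset 11: leading byte 0xE1 = 11100001 → 3-byte char #5 = E1 B3 8A.
Offset 14: leading byte 0xC5 = 11000101 → 2-byte char #6 = C5 A1.
Leading byte 0xC5 = 11000101 matches 110xxxxx → 2-byte sequence.
Byte 1: 0xC5 = 11000101, payload 00101 (5 bits).
Byte 2: 0xA1 = 10100001 (10xxxxxx ✓), payload 100001.
Concatenate: 00101100001 = 0x161 (11 bits → U+0161).

U+0161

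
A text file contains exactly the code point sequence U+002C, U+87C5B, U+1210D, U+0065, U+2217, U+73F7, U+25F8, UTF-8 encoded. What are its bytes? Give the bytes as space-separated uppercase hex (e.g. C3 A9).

2C F2 87 B1 9B F0 92 84 8D 65 E2 88 97 E7 8F B7 E2 97 B8

U+002C: 1-byte form → 2C.
U+87C5B: 4-byte form → F2 87 B1 9B.
U+1210D: 4-byte form → F0 92 84 8D.
U+0065: 1-byte form → 65.
U+2217: 3-byte form → E2 88 97.
U+73F7: 3-byte form → E7 8F B7.
U+25F8: 3-byte form → E2 97 B8.
Concatenated (19 bytes): 2C F2 87 B1 9B F0 92 84 8D 65 E2 88 97 E7 8F B7 E2 97 B8.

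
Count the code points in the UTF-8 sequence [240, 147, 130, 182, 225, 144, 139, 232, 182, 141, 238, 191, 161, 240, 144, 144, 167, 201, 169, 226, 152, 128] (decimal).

Byte at offset 0: 0xF0 = 11110000 → 4-byte char (#1). Advance 4.
Byte at offset 4: 0xE1 = 11100001 → 3-byte char (#2). Advance 3.
Byte at offset 7: 0xE8 = 11101000 → 3-byte char (#3). Advance 3.
Byte at offset 10: 0xEE = 11101110 → 3-byte char (#4). Advance 3.
Byte at offset 13: 0xF0 = 11110000 → 4-byte char (#5). Advance 4.
Byte at offset 17: 0xC9 = 11001001 → 2-byte char (#6). Advance 2.
Byte at offset 19: 0xE2 = 11100010 → 3-byte char (#7). Advance 3.
Reached end at offset 22 after 7 code points.

7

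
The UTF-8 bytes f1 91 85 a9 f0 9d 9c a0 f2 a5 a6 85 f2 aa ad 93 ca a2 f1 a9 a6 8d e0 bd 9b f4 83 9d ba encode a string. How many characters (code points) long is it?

8

Byte at offset 0: 0xF1 = 11110001 → 4-byte char (#1). Advance 4.
Byte at offset 4: 0xF0 = 11110000 → 4-byte char (#2). Advance 4.
Byte at offset 8: 0xF2 = 11110010 → 4-byte char (#3). Advance 4.
Byte at offset 12: 0xF2 = 11110010 → 4-byte char (#4). Advance 4.
Byte at offset 16: 0xCA = 11001010 → 2-byte char (#5). Advance 2.
Byte at offset 18: 0xF1 = 11110001 → 4-byte char (#6). Advance 4.
Byte at offset 22: 0xE0 = 11100000 → 3-byte char (#7). Advance 3.
Byte at offset 25: 0xF4 = 11110100 → 4-byte char (#8). Advance 4.
Reached end at offset 29 after 8 code points.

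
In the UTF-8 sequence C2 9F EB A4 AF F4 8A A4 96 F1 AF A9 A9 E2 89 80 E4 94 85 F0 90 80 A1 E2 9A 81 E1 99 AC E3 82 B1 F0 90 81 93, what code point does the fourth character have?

U+6FA69

Offset 0: leading byte 0xC2 = 11000010 → 2-byte char #1 = C2 9F.
Offset 2: leading byte 0xEB = 11101011 → 3-byte char #2 = EB A4 AF.
Offset 5: leading byte 0xF4 = 11110100 → 4-byte char #3 = F4 8A A4 96.
Offset 9: leading byte 0xF1 = 11110001 → 4-byte char #4 = F1 AF A9 A9.
Leading byte 0xF1 = 11110001 matches 11110xxx → 4-byte sequence.
Byte 1: 0xF1 = 11110001, payload 001 (3 bits).
Byte 2: 0xAF = 10101111 (10xxxxxx ✓), payload 101111.
Byte 3: 0xA9 = 10101001 (10xxxxxx ✓), payload 101001.
Byte 4: 0xA9 = 10101001 (10xxxxxx ✓), payload 101001.
Concatenate: 001101111101001101001 = 0x6FA69 (21 bits → U+6FA69).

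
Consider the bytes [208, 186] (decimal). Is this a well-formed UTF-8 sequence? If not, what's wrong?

Leading byte 0xD0 = 11010000 → 2-byte form.
Continuation bytes 0xBA=10111010 all match 10xxxxxx.
Decoded value 0x43A is ≥ 0x80 (shortest form) and not a surrogate.

valid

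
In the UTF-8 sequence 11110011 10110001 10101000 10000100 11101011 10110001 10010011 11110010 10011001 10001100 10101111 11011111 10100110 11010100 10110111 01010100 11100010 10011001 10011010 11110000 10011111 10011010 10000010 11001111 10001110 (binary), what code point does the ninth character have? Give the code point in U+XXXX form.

Offset 0: leading byte 0xF3 = 11110011 → 4-byte char #1 = F3 B1 A8 84.
Offset 4: leading byte 0xEB = 11101011 → 3-byte char #2 = EB B1 93.
Offset 7: leading byte 0xF2 = 11110010 → 4-byte char #3 = F2 99 8C AF.
Offset 11: leading byte 0xDF = 11011111 → 2-byte char #4 = DF A6.
Offset 13: leading byte 0xD4 = 11010100 → 2-byte char #5 = D4 B7.
Offset 15: leading byte 0x54 = 01010100 → 1-byte char #6 = 54.
Offset 16: leading byte 0xE2 = 11100010 → 3-byte char #7 = E2 99 9A.
Offset 19: leading byte 0xF0 = 11110000 → 4-byte char #8 = F0 9F 9A 82.
Offset 23: leading byte 0xCF = 11001111 → 2-byte char #9 = CF 8E.
Leading byte 0xCF = 11001111 matches 110xxxxx → 2-byte sequence.
Byte 1: 0xCF = 11001111, payload 01111 (5 bits).
Byte 2: 0x8E = 10001110 (10xxxxxx ✓), payload 001110.
Concatenate: 01111001110 = 0x3CE (11 bits → U+03CE).

U+03CE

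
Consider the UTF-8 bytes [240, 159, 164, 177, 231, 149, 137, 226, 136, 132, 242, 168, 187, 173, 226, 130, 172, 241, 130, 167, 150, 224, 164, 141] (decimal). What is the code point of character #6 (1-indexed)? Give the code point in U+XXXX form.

U+429D6

Offset 0: leading byte 0xF0 = 11110000 → 4-byte char #1 = F0 9F A4 B1.
Offset 4: leading byte 0xE7 = 11100111 → 3-byte char #2 = E7 95 89.
Offset 7: leading byte 0xE2 = 11100010 → 3-byte char #3 = E2 88 84.
Offset 10: leading byte 0xF2 = 11110010 → 4-byte char #4 = F2 A8 BB AD.
Offset 14: leading byte 0xE2 = 11100010 → 3-byte char #5 = E2 82 AC.
Offset 17: leading byte 0xF1 = 11110001 → 4-byte char #6 = F1 82 A7 96.
Leading byte 0xF1 = 11110001 matches 11110xxx → 4-byte sequence.
Byte 1: 0xF1 = 11110001, payload 001 (3 bits).
Byte 2: 0x82 = 10000010 (10xxxxxx ✓), payload 000010.
Byte 3: 0xA7 = 10100111 (10xxxxxx ✓), payload 100111.
Byte 4: 0x96 = 10010110 (10xxxxxx ✓), payload 010110.
Concatenate: 001000010100111010110 = 0x429D6 (21 bits → U+429D6).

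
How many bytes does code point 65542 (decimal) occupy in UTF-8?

4

U+10006 = 0x10006. UTF-8 uses 1 byte below 0x80, 2 below 0x800, 3 below 0x10000, 4 up to 0x10FFFF. 0x10006 is in U+10000–U+10FFFF → 4 bytes.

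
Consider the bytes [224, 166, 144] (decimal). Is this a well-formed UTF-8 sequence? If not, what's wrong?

valid

Leading byte 0xE0 = 11100000 → 3-byte form.
Continuation bytes 0xA6=10100110, 0x90=10010000 all match 10xxxxxx.
Decoded value 0x990 is ≥ 0x800 (shortest form) and not a surrogate.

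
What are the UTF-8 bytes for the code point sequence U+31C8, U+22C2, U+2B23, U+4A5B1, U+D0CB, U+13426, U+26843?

E3 87 88 E2 8B 82 E2 AC A3 F1 8A 96 B1 ED 83 8B F0 93 90 A6 F0 A6 A1 83

U+31C8: 3-byte form → E3 87 88.
U+22C2: 3-byte form → E2 8B 82.
U+2B23: 3-byte form → E2 AC A3.
U+4A5B1: 4-byte form → F1 8A 96 B1.
U+D0CB: 3-byte form → ED 83 8B.
U+13426: 4-byte form → F0 93 90 A6.
U+26843: 4-byte form → F0 A6 A1 83.
Concatenated (24 bytes): E3 87 88 E2 8B 82 E2 AC A3 F1 8A 96 B1 ED 83 8B F0 93 90 A6 F0 A6 A1 83.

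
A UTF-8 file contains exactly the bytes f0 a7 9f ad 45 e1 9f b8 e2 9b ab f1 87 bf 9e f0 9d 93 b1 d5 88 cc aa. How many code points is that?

Byte at offset 0: 0xF0 = 11110000 → 4-byte char (#1). Advance 4.
Byte at offset 4: 0x45 = 01000101 → 1-byte char (#2). Advance 1.
Byte at offset 5: 0xE1 = 11100001 → 3-byte char (#3). Advance 3.
Byte at offset 8: 0xE2 = 11100010 → 3-byte char (#4). Advance 3.
Byte at offset 11: 0xF1 = 11110001 → 4-byte char (#5). Advance 4.
Byte at offset 15: 0xF0 = 11110000 → 4-byte char (#6). Advance 4.
Byte at offset 19: 0xD5 = 11010101 → 2-byte char (#7). Advance 2.
Byte at offset 21: 0xCC = 11001100 → 2-byte char (#8). Advance 2.
Reached end at offset 23 after 8 code points.

8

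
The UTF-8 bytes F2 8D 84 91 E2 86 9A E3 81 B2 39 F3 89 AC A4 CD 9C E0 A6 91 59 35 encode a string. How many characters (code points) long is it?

9

Byte at offset 0: 0xF2 = 11110010 → 4-byte char (#1). Advance 4.
Byte at offset 4: 0xE2 = 11100010 → 3-byte char (#2). Advance 3.
Byte at offset 7: 0xE3 = 11100011 → 3-byte char (#3). Advance 3.
Byte at offset 10: 0x39 = 00111001 → 1-byte char (#4). Advance 1.
Byte at offset 11: 0xF3 = 11110011 → 4-byte char (#5). Advance 4.
Byte at offset 15: 0xCD = 11001101 → 2-byte char (#6). Advance 2.
Byte at offset 17: 0xE0 = 11100000 → 3-byte char (#7). Advance 3.
Byte at offset 20: 0x59 = 01011001 → 1-byte char (#8). Advance 1.
Byte at offset 21: 0x35 = 00110101 → 1-byte char (#9). Advance 1.
Reached end at offset 22 after 9 code points.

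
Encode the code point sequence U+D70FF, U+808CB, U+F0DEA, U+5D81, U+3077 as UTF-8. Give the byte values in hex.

U+D70FF: 4-byte form → F3 97 83 BF.
U+808CB: 4-byte form → F2 80 A3 8B.
U+F0DEA: 4-byte form → F3 B0 B7 AA.
U+5D81: 3-byte form → E5 B6 81.
U+3077: 3-byte form → E3 81 B7.
Concatenated (18 bytes): F3 97 83 BF F2 80 A3 8B F3 B0 B7 AA E5 B6 81 E3 81 B7.

F3 97 83 BF F2 80 A3 8B F3 B0 B7 AA E5 B6 81 E3 81 B7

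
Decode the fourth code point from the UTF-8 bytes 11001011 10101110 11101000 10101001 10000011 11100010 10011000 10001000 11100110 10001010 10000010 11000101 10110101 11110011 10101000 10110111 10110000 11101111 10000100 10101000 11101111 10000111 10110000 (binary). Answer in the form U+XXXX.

Offset 0: leading byte 0xCB = 11001011 → 2-byte char #1 = CB AE.
Offset 2: leading byte 0xE8 = 11101000 → 3-byte char #2 = E8 A9 83.
Offset 5: leading byte 0xE2 = 11100010 → 3-byte char #3 = E2 98 88.
Offset 8: leading byte 0xE6 = 11100110 → 3-byte char #4 = E6 8A 82.
Leading byte 0xE6 = 11100110 matches 1110xxxx → 3-byte sequence.
Byte 1: 0xE6 = 11100110, payload 0110 (4 bits).
Byte 2: 0x8A = 10001010 (10xxxxxx ✓), payload 001010.
Byte 3: 0x82 = 10000010 (10xxxxxx ✓), payload 000010.
Concatenate: 0110001010000010 = 0x6282 (16 bits → U+6282).

U+6282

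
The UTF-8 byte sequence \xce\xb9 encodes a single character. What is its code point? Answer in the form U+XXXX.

U+03B9

Leading byte 0xCE = 11001110 matches 110xxxxx → 2-byte sequence.
Byte 1: 0xCE = 11001110, payload 01110 (5 bits).
Byte 2: 0xB9 = 10111001 (10xxxxxx ✓), payload 111001.
Concatenate: 01110111001 = 0x3B9 (11 bits → U+03B9).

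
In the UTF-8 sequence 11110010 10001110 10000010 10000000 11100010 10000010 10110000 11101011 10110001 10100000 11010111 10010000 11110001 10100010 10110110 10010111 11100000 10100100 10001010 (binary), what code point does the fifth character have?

U+62D97

Offset 0: leading byte 0xF2 = 11110010 → 4-byte char #1 = F2 8E 82 80.
Offset 4: leading byte 0xE2 = 11100010 → 3-byte char #2 = E2 82 B0.
Offset 7: leading byte 0xEB = 11101011 → 3-byte char #3 = EB B1 A0.
Offset 10: leading byte 0xD7 = 11010111 → 2-byte char #4 = D7 90.
Offset 12: leading byte 0xF1 = 11110001 → 4-byte char #5 = F1 A2 B6 97.
Leading byte 0xF1 = 11110001 matches 11110xxx → 4-byte sequence.
Byte 1: 0xF1 = 11110001, payload 001 (3 bits).
Byte 2: 0xA2 = 10100010 (10xxxxxx ✓), payload 100010.
Byte 3: 0xB6 = 10110110 (10xxxxxx ✓), payload 110110.
Byte 4: 0x97 = 10010111 (10xxxxxx ✓), payload 010111.
Concatenate: 001100010110110010111 = 0x62D97 (21 bits → U+62D97).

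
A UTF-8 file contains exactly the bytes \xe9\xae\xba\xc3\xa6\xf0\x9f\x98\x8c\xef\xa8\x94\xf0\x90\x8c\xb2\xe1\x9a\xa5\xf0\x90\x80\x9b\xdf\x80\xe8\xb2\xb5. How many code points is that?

Byte at offset 0: 0xE9 = 11101001 → 3-byte char (#1). Advance 3.
Byte at offset 3: 0xC3 = 11000011 → 2-byte char (#2). Advance 2.
Byte at offset 5: 0xF0 = 11110000 → 4-byte char (#3). Advance 4.
Byte at offset 9: 0xEF = 11101111 → 3-byte char (#4). Advance 3.
Byte at offset 12: 0xF0 = 11110000 → 4-byte char (#5). Advance 4.
Byte at offset 16: 0xE1 = 11100001 → 3-byte char (#6). Advance 3.
Byte at offset 19: 0xF0 = 11110000 → 4-byte char (#7). Advance 4.
Byte at offset 23: 0xDF = 11011111 → 2-byte char (#8). Advance 2.
Byte at offset 25: 0xE8 = 11101000 → 3-byte char (#9). Advance 3.
Reached end at offset 28 after 9 code points.

9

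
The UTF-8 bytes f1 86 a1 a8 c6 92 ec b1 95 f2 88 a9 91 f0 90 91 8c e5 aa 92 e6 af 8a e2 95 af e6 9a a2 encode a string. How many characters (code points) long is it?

9

Byte at offset 0: 0xF1 = 11110001 → 4-byte char (#1). Advance 4.
Byte at offset 4: 0xC6 = 11000110 → 2-byte char (#2). Advance 2.
Byte at offset 6: 0xEC = 11101100 → 3-byte char (#3). Advance 3.
Byte at offset 9: 0xF2 = 11110010 → 4-byte char (#4). Advance 4.
Byte at offset 13: 0xF0 = 11110000 → 4-byte char (#5). Advance 4.
Byte at offset 17: 0xE5 = 11100101 → 3-byte char (#6). Advance 3.
Byte at offset 20: 0xE6 = 11100110 → 3-byte char (#7). Advance 3.
Byte at offset 23: 0xE2 = 11100010 → 3-byte char (#8). Advance 3.
Byte at offset 26: 0xE6 = 11100110 → 3-byte char (#9). Advance 3.
Reached end at offset 29 after 9 code points.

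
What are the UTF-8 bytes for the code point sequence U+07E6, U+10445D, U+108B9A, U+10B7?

U+07E6: 2-byte form → DF A6.
U+10445D: 4-byte form → F4 84 91 9D.
U+108B9A: 4-byte form → F4 88 AE 9A.
U+10B7: 3-byte form → E1 82 B7.
Concatenated (13 bytes): DF A6 F4 84 91 9D F4 88 AE 9A E1 82 B7.

DF A6 F4 84 91 9D F4 88 AE 9A E1 82 B7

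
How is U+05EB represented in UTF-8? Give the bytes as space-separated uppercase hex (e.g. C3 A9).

U+05EB = 0x5EB = 1515 decimal. In range U+0080–U+07FF → 2-byte form: 110xxxxx 10xxxxxx.
Binary (11 bits): 10111101011.
Split 5+6: 10111 | 101011.
Byte 1: 11010111 = 0xD7.
Byte 2: 10101011 = 0xAB.

D7 AB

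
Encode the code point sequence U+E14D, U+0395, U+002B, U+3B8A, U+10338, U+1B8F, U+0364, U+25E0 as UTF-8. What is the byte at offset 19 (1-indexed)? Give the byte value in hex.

1-indexed offset 19 is 0-indexed offset 18.
U+E14D → 3-byte form EE 85 8D at offsets 0–2.
U+0395 → 2-byte form CE 95 at offsets 3–4.
U+002B → 1-byte form 2B at offsets 5–5.
U+3B8A → 3-byte form E3 AE 8A at offsets 6–8.
U+10338 → 4-byte form F0 90 8C B8 at offsets 9–12.
U+1B8F → 3-byte form E1 AE 8F at offsets 13–15.
U+0364 → 2-byte form CD A4 at offsets 16–17.
U+25E0 → 3-byte form E2 97 A0 at offsets 18–20.
Offset 18 falls in char 8's range; it's byte 1 of E2 97 A0 = 0xE2.

0xE2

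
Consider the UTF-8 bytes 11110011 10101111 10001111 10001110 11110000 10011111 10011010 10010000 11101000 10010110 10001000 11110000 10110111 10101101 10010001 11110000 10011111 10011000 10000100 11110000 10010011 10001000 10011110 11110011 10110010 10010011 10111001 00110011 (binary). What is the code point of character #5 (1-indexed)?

U+1F604

Offset 0: leading byte 0xF3 = 11110011 → 4-byte char #1 = F3 AF 8F 8E.
Offset 4: leading byte 0xF0 = 11110000 → 4-byte char #2 = F0 9F 9A 90.
Offset 8: leading byte 0xE8 = 11101000 → 3-byte char #3 = E8 96 88.
Offset 11: leading byte 0xF0 = 11110000 → 4-byte char #4 = F0 B7 AD 91.
Offset 15: leading byte 0xF0 = 11110000 → 4-byte char #5 = F0 9F 98 84.
Leading byte 0xF0 = 11110000 matches 11110xxx → 4-byte sequence.
Byte 1: 0xF0 = 11110000, payload 000 (3 bits).
Byte 2: 0x9F = 10011111 (10xxxxxx ✓), payload 011111.
Byte 3: 0x98 = 10011000 (10xxxxxx ✓), payload 011000.
Byte 4: 0x84 = 10000100 (10xxxxxx ✓), payload 000100.
Concatenate: 000011111011000000100 = 0x1F604 (21 bits → U+1F604).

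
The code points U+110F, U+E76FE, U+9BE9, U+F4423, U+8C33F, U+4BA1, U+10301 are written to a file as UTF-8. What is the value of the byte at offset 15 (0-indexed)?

0x8C

U+110F → 3-byte form E1 84 8F at offsets 0–2.
U+E76FE → 4-byte form F3 A7 9B BE at offsets 3–6.
U+9BE9 → 3-byte form E9 AF A9 at offsets 7–9.
U+F4423 → 4-byte form F3 B4 90 A3 at offsets 10–13.
U+8C33F → 4-byte form F2 8C 8C BF at offsets 14–17.
Offset 15 falls in char 5's range; it's byte 2 of F2 8C 8C BF = 0x8C.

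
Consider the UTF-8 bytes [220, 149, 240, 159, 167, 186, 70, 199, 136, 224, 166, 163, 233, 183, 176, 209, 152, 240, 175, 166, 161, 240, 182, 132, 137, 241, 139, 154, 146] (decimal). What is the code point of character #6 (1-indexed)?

Offset 0: leading byte 0xDC = 11011100 → 2-byte char #1 = DC 95.
Offset 2: leading byte 0xF0 = 11110000 → 4-byte char #2 = F0 9F A7 BA.
Offset 6: leading byte 0x46 = 01000110 → 1-byte char #3 = 46.
Offset 7: leading byte 0xC7 = 11000111 → 2-byte char #4 = C7 88.
Offset 9: leading byte 0xE0 = 11100000 → 3-byte char #5 = E0 A6 A3.
Offset 12: leading byte 0xE9 = 11101001 → 3-byte char #6 = E9 B7 B0.
Leading byte 0xE9 = 11101001 matches 1110xxxx → 3-byte sequence.
Byte 1: 0xE9 = 11101001, payload 1001 (4 bits).
Byte 2: 0xB7 = 10110111 (10xxxxxx ✓), payload 110111.
Byte 3: 0xB0 = 10110000 (10xxxxxx ✓), payload 110000.
Concatenate: 1001110111110000 = 0x9DF0 (16 bits → U+9DF0).

U+9DF0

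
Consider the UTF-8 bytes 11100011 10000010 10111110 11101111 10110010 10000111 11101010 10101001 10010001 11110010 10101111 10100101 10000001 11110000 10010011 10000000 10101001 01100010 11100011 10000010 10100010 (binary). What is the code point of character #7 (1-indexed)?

U+30A2

Offset 0: leading byte 0xE3 = 11100011 → 3-byte char #1 = E3 82 BE.
Offset 3: leading byte 0xEF = 11101111 → 3-byte char #2 = EF B2 87.
Offset 6: leading byte 0xEA = 11101010 → 3-byte char #3 = EA A9 91.
Offset 9: leading byte 0xF2 = 11110010 → 4-byte char #4 = F2 AF A5 81.
Offset 13: leading byte 0xF0 = 11110000 → 4-byte char #5 = F0 93 80 A9.
Offset 17: leading byte 0x62 = 01100010 → 1-byte char #6 = 62.
Offset 18: leading byte 0xE3 = 11100011 → 3-byte char #7 = E3 82 A2.
Leading byte 0xE3 = 11100011 matches 1110xxxx → 3-byte sequence.
Byte 1: 0xE3 = 11100011, payload 0011 (4 bits).
Byte 2: 0x82 = 10000010 (10xxxxxx ✓), payload 000010.
Byte 3: 0xA2 = 10100010 (10xxxxxx ✓), payload 100010.
Concatenate: 0011000010100010 = 0x30A2 (16 bits → U+30A2).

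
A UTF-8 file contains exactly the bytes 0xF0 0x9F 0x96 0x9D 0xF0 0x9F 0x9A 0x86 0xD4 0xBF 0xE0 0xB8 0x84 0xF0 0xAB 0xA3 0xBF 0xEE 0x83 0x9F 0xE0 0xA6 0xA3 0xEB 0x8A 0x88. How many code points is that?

8

Byte at offset 0: 0xF0 = 11110000 → 4-byte char (#1). Advance 4.
Byte at offset 4: 0xF0 = 11110000 → 4-byte char (#2). Advance 4.
Byte at offset 8: 0xD4 = 11010100 → 2-byte char (#3). Advance 2.
Byte at offset 10: 0xE0 = 11100000 → 3-byte char (#4). Advance 3.
Byte at offset 13: 0xF0 = 11110000 → 4-byte char (#5). Advance 4.
Byte at offset 17: 0xEE = 11101110 → 3-byte char (#6). Advance 3.
Byte at offset 20: 0xE0 = 11100000 → 3-byte char (#7). Advance 3.
Byte at offset 23: 0xEB = 11101011 → 3-byte char (#8). Advance 3.
Reached end at offset 26 after 8 code points.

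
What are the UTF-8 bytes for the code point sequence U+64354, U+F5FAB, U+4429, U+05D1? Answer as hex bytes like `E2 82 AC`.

U+64354: 4-byte form → F1 A4 8D 94.
U+F5FAB: 4-byte form → F3 B5 BE AB.
U+4429: 3-byte form → E4 90 A9.
U+05D1: 2-byte form → D7 91.
Concatenated (13 bytes): F1 A4 8D 94 F3 B5 BE AB E4 90 A9 D7 91.

F1 A4 8D 94 F3 B5 BE AB E4 90 A9 D7 91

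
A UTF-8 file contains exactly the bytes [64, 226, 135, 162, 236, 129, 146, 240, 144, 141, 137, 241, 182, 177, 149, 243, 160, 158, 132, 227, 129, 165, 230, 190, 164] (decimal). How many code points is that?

Byte at offset 0: 0x40 = 01000000 → 1-byte char (#1). Advance 1.
Byte at offset 1: 0xE2 = 11100010 → 3-byte char (#2). Advance 3.
Byte at offset 4: 0xEC = 11101100 → 3-byte char (#3). Advance 3.
Byte at offset 7: 0xF0 = 11110000 → 4-byte char (#4). Advance 4.
Byte at offset 11: 0xF1 = 11110001 → 4-byte char (#5). Advance 4.
Byte at offset 15: 0xF3 = 11110011 → 4-byte char (#6). Advance 4.
Byte at offset 19: 0xE3 = 11100011 → 3-byte char (#7). Advance 3.
Byte at offset 22: 0xE6 = 11100110 → 3-byte char (#8). Advance 3.
Reached end at offset 25 after 8 code points.

8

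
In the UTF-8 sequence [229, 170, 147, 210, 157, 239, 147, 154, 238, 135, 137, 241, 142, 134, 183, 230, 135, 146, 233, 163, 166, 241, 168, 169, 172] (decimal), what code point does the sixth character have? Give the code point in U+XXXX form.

Offset 0: leading byte 0xE5 = 11100101 → 3-byte char #1 = E5 AA 93.
Offset 3: leading byte 0xD2 = 11010010 → 2-byte char #2 = D2 9D.
Offset 5: leading byte 0xEF = 11101111 → 3-byte char #3 = EF 93 9A.
Offset 8: leading byte 0xEE = 11101110 → 3-byte char #4 = EE 87 89.
Offset 11: leading byte 0xF1 = 11110001 → 4-byte char #5 = F1 8E 86 B7.
Offset 15: leading byte 0xE6 = 11100110 → 3-byte char #6 = E6 87 92.
Leading byte 0xE6 = 11100110 matches 1110xxxx → 3-byte sequence.
Byte 1: 0xE6 = 11100110, payload 0110 (4 bits).
Byte 2: 0x87 = 10000111 (10xxxxxx ✓), payload 000111.
Byte 3: 0x92 = 10010010 (10xxxxxx ✓), payload 010010.
Concatenate: 0110000111010010 = 0x61D2 (16 bits → U+61D2).

U+61D2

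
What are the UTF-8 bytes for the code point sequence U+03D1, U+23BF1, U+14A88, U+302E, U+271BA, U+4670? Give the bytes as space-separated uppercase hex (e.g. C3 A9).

U+03D1: 2-byte form → CF 91.
U+23BF1: 4-byte form → F0 A3 AF B1.
U+14A88: 4-byte form → F0 94 AA 88.
U+302E: 3-byte form → E3 80 AE.
U+271BA: 4-byte form → F0 A7 86 BA.
U+4670: 3-byte form → E4 99 B0.
Concatenated (20 bytes): CF 91 F0 A3 AF B1 F0 94 AA 88 E3 80 AE F0 A7 86 BA E4 99 B0.

CF 91 F0 A3 AF B1 F0 94 AA 88 E3 80 AE F0 A7 86 BA E4 99 B0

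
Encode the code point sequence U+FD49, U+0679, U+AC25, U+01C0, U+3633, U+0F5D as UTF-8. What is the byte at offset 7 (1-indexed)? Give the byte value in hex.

1-indexed offset 7 is 0-indexed offset 6.
U+FD49 → 3-byte form EF B5 89 at offsets 0–2.
U+0679 → 2-byte form D9 B9 at offsets 3–4.
U+AC25 → 3-byte form EA B0 A5 at offsets 5–7.
Offset 6 falls in char 3's range; it's byte 2 of EA B0 A5 = 0xB0.

0xB0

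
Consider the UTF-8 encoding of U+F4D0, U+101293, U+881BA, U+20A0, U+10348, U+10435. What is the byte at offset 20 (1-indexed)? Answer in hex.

1-indexed offset 20 is 0-indexed offset 19.
U+F4D0 → 3-byte form EF 93 90 at offsets 0–2.
U+101293 → 4-byte form F4 81 8A 93 at offsets 3–6.
U+881BA → 4-byte form F2 88 86 BA at offsets 7–10.
U+20A0 → 3-byte form E2 82 A0 at offsets 11–13.
U+10348 → 4-byte form F0 90 8D 88 at offsets 14–17.
U+10435 → 4-byte form F0 90 90 B5 at offsets 18–21.
Offset 19 falls in char 6's range; it's byte 2 of F0 90 90 B5 = 0x90.

0x90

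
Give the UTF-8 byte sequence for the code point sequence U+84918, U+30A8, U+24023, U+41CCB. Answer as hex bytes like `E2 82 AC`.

U+84918: 4-byte form → F2 84 A4 98.
U+30A8: 3-byte form → E3 82 A8.
U+24023: 4-byte form → F0 A4 80 A3.
U+41CCB: 4-byte form → F1 81 B3 8B.
Concatenated (15 bytes): F2 84 A4 98 E3 82 A8 F0 A4 80 A3 F1 81 B3 8B.

F2 84 A4 98 E3 82 A8 F0 A4 80 A3 F1 81 B3 8B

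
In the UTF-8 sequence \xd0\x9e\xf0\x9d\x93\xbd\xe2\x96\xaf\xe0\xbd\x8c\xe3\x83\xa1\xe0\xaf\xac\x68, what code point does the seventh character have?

Offset 0: leading byte 0xD0 = 11010000 → 2-byte char #1 = D0 9E.
Offset 2: leading byte 0xF0 = 11110000 → 4-byte char #2 = F0 9D 93 BD.
Offset 6: leading byte 0xE2 = 11100010 → 3-byte char #3 = E2 96 AF.
Offset 9: leading byte 0xE0 = 11100000 → 3-byte char #4 = E0 BD 8C.
Offset 12: leading byte 0xE3 = 11100011 → 3-byte char #5 = E3 83 A1.
Offset 15: leading byte 0xE0 = 11100000 → 3-byte char #6 = E0 AF AC.
Offset 18: leading byte 0x68 = 01101000 → 1-byte char #7 = 68.
Leading byte 0x68 = 01101000 matches 0xxxxxxx → 1-byte sequence.
Byte 1: 0x68 = 01101000, payload 1101000 (7 bits).
Concatenate: 1101000 = 0x68 (7 bits → U+0068).

U+0068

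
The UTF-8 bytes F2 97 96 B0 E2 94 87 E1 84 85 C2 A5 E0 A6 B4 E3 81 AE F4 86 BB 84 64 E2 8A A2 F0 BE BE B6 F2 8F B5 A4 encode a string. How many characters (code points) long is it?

Byte at offset 0: 0xF2 = 11110010 → 4-byte char (#1). Advance 4.
Byte at offset 4: 0xE2 = 11100010 → 3-byte char (#2). Advance 3.
Byte at offset 7: 0xE1 = 11100001 → 3-byte char (#3). Advance 3.
Byte at offset 10: 0xC2 = 11000010 → 2-byte char (#4). Advance 2.
Byte at offset 12: 0xE0 = 11100000 → 3-byte char (#5). Advance 3.
Byte at offset 15: 0xE3 = 11100011 → 3-byte char (#6). Advance 3.
Byte at offset 18: 0xF4 = 11110100 → 4-byte char (#7). Advance 4.
Byte at offset 22: 0x64 = 01100100 → 1-byte char (#8). Advance 1.
Byte at offset 23: 0xE2 = 11100010 → 3-byte char (#9). Advance 3.
Byte at offset 26: 0xF0 = 11110000 → 4-byte char (#10). Advance 4.
Byte at offset 30: 0xF2 = 11110010 → 4-byte char (#11). Advance 4.
Reached end at offset 34 after 11 code points.

11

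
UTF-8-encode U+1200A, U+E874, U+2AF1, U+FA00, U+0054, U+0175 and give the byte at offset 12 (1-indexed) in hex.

0xA8

1-indexed offset 12 is 0-indexed offset 11.
U+1200A → 4-byte form F0 92 80 8A at offsets 0–3.
U+E874 → 3-byte form EE A1 B4 at offsets 4–6.
U+2AF1 → 3-byte form E2 AB B1 at offsets 7–9.
U+FA00 → 3-byte form EF A8 80 at offsets 10–12.
Offset 11 falls in char 4's range; it's byte 2 of EF A8 80 = 0xA8.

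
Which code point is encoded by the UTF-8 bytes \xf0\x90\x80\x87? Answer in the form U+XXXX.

Leading byte 0xF0 = 11110000 matches 11110xxx → 4-byte sequence.
Byte 1: 0xF0 = 11110000, payload 000 (3 bits).
Byte 2: 0x90 = 10010000 (10xxxxxx ✓), payload 010000.
Byte 3: 0x80 = 10000000 (10xxxxxx ✓), payload 000000.
Byte 4: 0x87 = 10000111 (10xxxxxx ✓), payload 000111.
Concatenate: 000010000000000000111 = 0x10007 (21 bits → U+10007).

U+10007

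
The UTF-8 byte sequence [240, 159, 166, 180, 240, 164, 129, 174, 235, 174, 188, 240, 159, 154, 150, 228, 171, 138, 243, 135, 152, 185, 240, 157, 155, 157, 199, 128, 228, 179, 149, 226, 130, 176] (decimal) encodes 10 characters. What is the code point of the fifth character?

Offset 0: leading byte 0xF0 = 11110000 → 4-byte char #1 = F0 9F A6 B4.
Offset 4: leading byte 0xF0 = 11110000 → 4-byte char #2 = F0 A4 81 AE.
Offset 8: leading byte 0xEB = 11101011 → 3-byte char #3 = EB AE BC.
Offset 11: leading byte 0xF0 = 11110000 → 4-byte char #4 = F0 9F 9A 96.
Offset 15: leading byte 0xE4 = 11100100 → 3-byte char #5 = E4 AB 8A.
Leading byte 0xE4 = 11100100 matches 1110xxxx → 3-byte sequence.
Byte 1: 0xE4 = 11100100, payload 0100 (4 bits).
Byte 2: 0xAB = 10101011 (10xxxxxx ✓), payload 101011.
Byte 3: 0x8A = 10001010 (10xxxxxx ✓), payload 001010.
Concatenate: 0100101011001010 = 0x4ACA (16 bits → U+4ACA).

U+4ACA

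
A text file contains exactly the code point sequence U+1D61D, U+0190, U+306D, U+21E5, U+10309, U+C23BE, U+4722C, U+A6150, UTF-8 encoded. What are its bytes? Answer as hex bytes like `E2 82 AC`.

U+1D61D: 4-byte form → F0 9D 98 9D.
U+0190: 2-byte form → C6 90.
U+306D: 3-byte form → E3 81 AD.
U+21E5: 3-byte form → E2 87 A5.
U+10309: 4-byte form → F0 90 8C 89.
U+C23BE: 4-byte form → F3 82 8E BE.
U+4722C: 4-byte form → F1 87 88 AC.
U+A6150: 4-byte form → F2 A6 85 90.
Concatenated (28 bytes): F0 9D 98 9D C6 90 E3 81 AD E2 87 A5 F0 90 8C 89 F3 82 8E BE F1 87 88 AC F2 A6 85 90.

F0 9D 98 9D C6 90 E3 81 AD E2 87 A5 F0 90 8C 89 F3 82 8E BE F1 87 88 AC F2 A6 85 90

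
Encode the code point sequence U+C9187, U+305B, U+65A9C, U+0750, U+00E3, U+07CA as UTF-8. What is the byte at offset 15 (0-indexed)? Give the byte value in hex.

U+C9187 → 4-byte form F3 89 86 87 at offsets 0–3.
U+305B → 3-byte form E3 81 9B at offsets 4–6.
U+65A9C → 4-byte form F1 A5 AA 9C at offsets 7–10.
U+0750 → 2-byte form DD 90 at offsets 11–12.
U+00E3 → 2-byte form C3 A3 at offsets 13–14.
U+07CA → 2-byte form DF 8A at offsets 15–16.
Offset 15 falls in char 6's range; it's byte 1 of DF 8A = 0xDF.

0xDF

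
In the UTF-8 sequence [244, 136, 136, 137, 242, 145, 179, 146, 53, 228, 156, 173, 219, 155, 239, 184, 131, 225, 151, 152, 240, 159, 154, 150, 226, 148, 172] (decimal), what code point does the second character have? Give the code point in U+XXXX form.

U+91CD2

Offset 0: leading byte 0xF4 = 11110100 → 4-byte char #1 = F4 88 88 89.
Offset 4: leading byte 0xF2 = 11110010 → 4-byte char #2 = F2 91 B3 92.
Leading byte 0xF2 = 11110010 matches 11110xxx → 4-byte sequence.
Byte 1: 0xF2 = 11110010, payload 010 (3 bits).
Byte 2: 0x91 = 10010001 (10xxxxxx ✓), payload 010001.
Byte 3: 0xB3 = 10110011 (10xxxxxx ✓), payload 110011.
Byte 4: 0x92 = 10010010 (10xxxxxx ✓), payload 010010.
Concatenate: 010010001110011010010 = 0x91CD2 (21 bits → U+91CD2).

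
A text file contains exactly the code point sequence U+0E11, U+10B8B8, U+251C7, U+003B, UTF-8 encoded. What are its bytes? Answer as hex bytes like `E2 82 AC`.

U+0E11: 3-byte form → E0 B8 91.
U+10B8B8: 4-byte form → F4 8B A2 B8.
U+251C7: 4-byte form → F0 A5 87 87.
U+003B: 1-byte form → 3B.
Concatenated (12 bytes): E0 B8 91 F4 8B A2 B8 F0 A5 87 87 3B.

E0 B8 91 F4 8B A2 B8 F0 A5 87 87 3B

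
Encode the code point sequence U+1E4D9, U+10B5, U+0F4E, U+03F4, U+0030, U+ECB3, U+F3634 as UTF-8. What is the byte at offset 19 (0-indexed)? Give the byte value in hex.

U+1E4D9 → 4-byte form F0 9E 93 99 at offsets 0–3.
U+10B5 → 3-byte form E1 82 B5 at offsets 4–6.
U+0F4E → 3-byte form E0 BD 8E at offsets 7–9.
U+03F4 → 2-byte form CF B4 at offsets 10–11.
U+0030 → 1-byte form 30 at offsets 12–12.
U+ECB3 → 3-byte form EE B2 B3 at offsets 13–15.
U+F3634 → 4-byte form F3 B3 98 B4 at offsets 16–19.
Offset 19 falls in char 7's range; it's byte 4 of F3 B3 98 B4 = 0xB4.

0xB4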